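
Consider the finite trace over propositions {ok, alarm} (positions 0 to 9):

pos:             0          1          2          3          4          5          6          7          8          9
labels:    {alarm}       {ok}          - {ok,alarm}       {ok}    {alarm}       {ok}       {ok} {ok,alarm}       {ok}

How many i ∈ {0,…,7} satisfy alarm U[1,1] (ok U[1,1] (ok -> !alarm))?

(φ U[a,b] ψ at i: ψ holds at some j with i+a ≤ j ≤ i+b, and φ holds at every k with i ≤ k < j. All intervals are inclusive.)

Evaluate at each i in [0,7]:
  i=0: ✓ (rhs at j=1; lhs holds on [0,0])
  i=1: ✗ (no rhs in [2,2])
  i=2: ✗ (lhs fails at k=2 before rhs at j=3)
  i=3: ✓ (rhs at j=4; lhs holds on [3,3])
  i=4: ✗ (no rhs in [5,5])
  i=5: ✓ (rhs at j=6; lhs holds on [5,5])
  i=6: ✗ (no rhs in [7,7])
  i=7: ✗ (lhs fails at k=7 before rhs at j=8)
Positions where it holds: {0, 3, 5} → 3.

3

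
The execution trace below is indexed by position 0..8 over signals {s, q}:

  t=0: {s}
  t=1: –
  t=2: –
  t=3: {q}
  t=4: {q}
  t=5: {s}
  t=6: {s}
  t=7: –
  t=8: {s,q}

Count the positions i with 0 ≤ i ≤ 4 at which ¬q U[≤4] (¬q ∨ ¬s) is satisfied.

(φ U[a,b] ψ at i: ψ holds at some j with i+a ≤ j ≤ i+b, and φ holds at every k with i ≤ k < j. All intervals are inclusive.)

5

Evaluate at each i in [0,4]:
  i=0: ✓ (rhs at j=0)
  i=1: ✓ (rhs at j=1)
  i=2: ✓ (rhs at j=2)
  i=3: ✓ (rhs at j=3)
  i=4: ✓ (rhs at j=4)
Positions where it holds: {0, 1, 2, 3, 4} → 5.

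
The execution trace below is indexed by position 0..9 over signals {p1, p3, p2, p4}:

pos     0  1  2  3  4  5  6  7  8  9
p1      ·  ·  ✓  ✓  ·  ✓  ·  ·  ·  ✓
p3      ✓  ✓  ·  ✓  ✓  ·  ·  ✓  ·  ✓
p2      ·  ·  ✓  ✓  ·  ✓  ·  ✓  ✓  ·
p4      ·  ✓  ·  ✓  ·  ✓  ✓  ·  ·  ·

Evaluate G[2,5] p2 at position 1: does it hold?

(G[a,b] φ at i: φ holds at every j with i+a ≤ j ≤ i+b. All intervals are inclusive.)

Does not hold

Check p2 at every j in [3,6]:
  j=3: true
  j=4: false
  j=5: true
  j=6: false
Fails at j=4 → formula fails.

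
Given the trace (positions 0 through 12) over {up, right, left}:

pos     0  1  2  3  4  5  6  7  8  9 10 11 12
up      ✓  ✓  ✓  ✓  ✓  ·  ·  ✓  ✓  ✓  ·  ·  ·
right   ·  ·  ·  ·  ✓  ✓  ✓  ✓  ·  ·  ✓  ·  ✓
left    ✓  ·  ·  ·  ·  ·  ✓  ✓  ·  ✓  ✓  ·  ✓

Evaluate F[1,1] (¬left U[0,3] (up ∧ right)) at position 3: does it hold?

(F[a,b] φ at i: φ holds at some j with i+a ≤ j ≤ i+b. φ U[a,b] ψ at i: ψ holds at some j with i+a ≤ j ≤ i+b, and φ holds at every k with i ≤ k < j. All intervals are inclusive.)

Holds

Check (¬left U[0,3] (up ∧ right)) at each j in [4,4]:
  j=4: holds
Found at j=4 → formula holds.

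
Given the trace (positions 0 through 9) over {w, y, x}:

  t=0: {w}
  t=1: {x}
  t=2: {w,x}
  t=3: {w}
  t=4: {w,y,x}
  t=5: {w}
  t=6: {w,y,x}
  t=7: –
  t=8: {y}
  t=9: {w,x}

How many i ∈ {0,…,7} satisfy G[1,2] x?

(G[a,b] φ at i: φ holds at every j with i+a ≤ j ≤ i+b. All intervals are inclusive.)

1

Evaluate at each i in [0,7]:
  i=0: ✓ (all of [1,2])
  i=1: ✗ (fails at j=3)
  i=2: ✗ (fails at j=3)
  i=3: ✗ (fails at j=5)
  i=4: ✗ (fails at j=5)
  i=5: ✗ (fails at j=7)
  i=6: ✗ (fails at j=7)
  i=7: ✗ (fails at j=8)
Positions where it holds: {0} → 1.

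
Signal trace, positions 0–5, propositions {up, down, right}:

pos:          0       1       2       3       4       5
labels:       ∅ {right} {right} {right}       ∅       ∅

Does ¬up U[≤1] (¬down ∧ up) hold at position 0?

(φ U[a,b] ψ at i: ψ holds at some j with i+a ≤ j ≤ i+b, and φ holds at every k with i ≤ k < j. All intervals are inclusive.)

False

Need some j in [0,1] with (¬down ∧ up), and ¬up at every k in [0,j-1].
  j=0: (¬down ∧ up) false.
  j=1: (¬down ∧ up) false.
No j in the window works → until fails.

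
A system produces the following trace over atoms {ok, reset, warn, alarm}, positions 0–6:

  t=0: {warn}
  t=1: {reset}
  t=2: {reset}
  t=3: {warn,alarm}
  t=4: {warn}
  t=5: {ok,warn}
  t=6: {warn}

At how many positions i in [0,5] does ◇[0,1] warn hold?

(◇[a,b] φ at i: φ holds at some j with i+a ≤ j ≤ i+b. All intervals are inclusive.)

Evaluate at each i in [0,5]:
  i=0: ✓ (witness j=0)
  i=1: ✗ (none in [1,2])
  i=2: ✓ (witness j=3)
  i=3: ✓ (witness j=3)
  i=4: ✓ (witness j=4)
  i=5: ✓ (witness j=5)
Positions where it holds: {0, 2, 3, 4, 5} → 5.

5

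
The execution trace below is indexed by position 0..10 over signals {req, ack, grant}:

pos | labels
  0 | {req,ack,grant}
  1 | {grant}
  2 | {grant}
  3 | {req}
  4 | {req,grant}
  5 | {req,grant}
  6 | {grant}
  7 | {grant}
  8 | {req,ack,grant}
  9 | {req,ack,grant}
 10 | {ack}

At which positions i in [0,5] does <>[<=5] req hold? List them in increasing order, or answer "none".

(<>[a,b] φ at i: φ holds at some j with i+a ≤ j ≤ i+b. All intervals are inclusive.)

0, 1, 2, 3, 4, 5

Evaluate at each i in [0,5]:
  i=0: ✓ (witness j=0)
  i=1: ✓ (witness j=3)
  i=2: ✓ (witness j=3)
  i=3: ✓ (witness j=3)
  i=4: ✓ (witness j=4)
  i=5: ✓ (witness j=5)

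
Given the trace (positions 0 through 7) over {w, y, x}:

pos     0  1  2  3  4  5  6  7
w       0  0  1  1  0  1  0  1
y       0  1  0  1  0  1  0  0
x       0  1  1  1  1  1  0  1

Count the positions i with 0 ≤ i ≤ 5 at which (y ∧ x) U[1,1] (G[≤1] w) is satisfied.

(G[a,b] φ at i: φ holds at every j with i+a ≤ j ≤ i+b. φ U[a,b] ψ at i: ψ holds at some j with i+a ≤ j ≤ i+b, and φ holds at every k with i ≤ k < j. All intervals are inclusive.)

Evaluate at each i in [0,5]:
  i=0: ✗ (no rhs in [1,1])
  i=1: ✓ (rhs at j=2; lhs holds on [1,1])
  i=2: ✗ (no rhs in [3,3])
  i=3: ✗ (no rhs in [4,4])
  i=4: ✗ (no rhs in [5,5])
  i=5: ✗ (no rhs in [6,6])
Positions where it holds: {1} → 1.

1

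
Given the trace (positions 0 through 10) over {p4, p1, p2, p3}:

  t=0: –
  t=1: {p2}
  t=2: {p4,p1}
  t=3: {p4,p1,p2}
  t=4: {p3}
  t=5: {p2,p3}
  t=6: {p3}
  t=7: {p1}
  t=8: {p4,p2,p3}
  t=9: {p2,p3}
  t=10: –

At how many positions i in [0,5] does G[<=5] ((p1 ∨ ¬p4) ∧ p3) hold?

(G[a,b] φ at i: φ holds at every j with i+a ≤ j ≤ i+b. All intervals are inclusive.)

0

Evaluate at each i in [0,5]:
  i=0: ✗ (fails at j=0)
  i=1: ✗ (fails at j=1)
  i=2: ✗ (fails at j=2)
  i=3: ✗ (fails at j=3)
  i=4: ✗ (fails at j=7)
  i=5: ✗ (fails at j=7)
Positions where it holds: {} → 0.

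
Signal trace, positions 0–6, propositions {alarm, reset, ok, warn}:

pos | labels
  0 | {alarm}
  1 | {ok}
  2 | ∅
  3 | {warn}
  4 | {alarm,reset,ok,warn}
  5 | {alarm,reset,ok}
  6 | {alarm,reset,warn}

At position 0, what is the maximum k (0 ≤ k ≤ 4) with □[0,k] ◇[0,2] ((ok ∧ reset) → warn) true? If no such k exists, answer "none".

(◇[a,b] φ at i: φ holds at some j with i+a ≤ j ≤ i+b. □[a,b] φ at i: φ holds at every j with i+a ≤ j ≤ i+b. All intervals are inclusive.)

◇[0,2] ((ok ∧ reset) → warn) must hold from j=0 onward; find where it first fails.
  j=0: holds
  j=1: holds
  j=2: holds
  j=3: holds
  j=4: holds
Holds through j=4; largest k = 4.

4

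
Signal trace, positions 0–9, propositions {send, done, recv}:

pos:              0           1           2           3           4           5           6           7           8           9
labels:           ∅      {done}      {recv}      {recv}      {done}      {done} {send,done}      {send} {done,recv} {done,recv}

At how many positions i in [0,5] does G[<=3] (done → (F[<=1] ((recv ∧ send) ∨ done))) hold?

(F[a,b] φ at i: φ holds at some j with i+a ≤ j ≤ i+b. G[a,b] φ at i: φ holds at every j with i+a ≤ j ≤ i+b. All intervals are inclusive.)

Evaluate at each i in [0,5]:
  i=0: ✓ (all of [0,3])
  i=1: ✓ (all of [1,4])
  i=2: ✓ (all of [2,5])
  i=3: ✓ (all of [3,6])
  i=4: ✓ (all of [4,7])
  i=5: ✓ (all of [5,8])
Positions where it holds: {0, 1, 2, 3, 4, 5} → 6.

6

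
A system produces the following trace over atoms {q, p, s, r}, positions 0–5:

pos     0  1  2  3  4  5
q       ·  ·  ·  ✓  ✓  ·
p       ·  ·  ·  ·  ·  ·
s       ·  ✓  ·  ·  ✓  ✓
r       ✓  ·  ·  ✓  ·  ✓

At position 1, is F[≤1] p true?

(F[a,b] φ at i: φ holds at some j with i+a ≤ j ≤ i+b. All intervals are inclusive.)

False

Check p at each j in [1,2]:
  j=1: false
  j=2: false
No position in the window satisfies it → formula fails.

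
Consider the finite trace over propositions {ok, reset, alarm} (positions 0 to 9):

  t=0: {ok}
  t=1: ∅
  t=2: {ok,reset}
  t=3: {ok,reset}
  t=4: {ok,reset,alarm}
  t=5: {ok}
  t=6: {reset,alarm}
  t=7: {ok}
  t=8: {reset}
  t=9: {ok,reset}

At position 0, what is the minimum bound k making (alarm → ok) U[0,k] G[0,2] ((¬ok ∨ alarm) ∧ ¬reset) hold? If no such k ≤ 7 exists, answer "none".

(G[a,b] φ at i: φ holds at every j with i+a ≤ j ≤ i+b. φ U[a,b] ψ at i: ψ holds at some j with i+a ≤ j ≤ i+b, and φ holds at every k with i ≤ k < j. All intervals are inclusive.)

Need earliest j ≥ 0 with G[0,2] ((¬ok ∨ alarm) ∧ ¬reset), and (alarm → ok) at every k in [0,j-1].
  j=0: rhs fails.
  j=1: rhs fails.
  j=2: rhs fails.
  j=3: rhs fails.
  j=4: rhs fails.
  j=5: rhs fails.
  j=6: rhs fails.
  j=7: rhs fails.
No witness within the range → none.

none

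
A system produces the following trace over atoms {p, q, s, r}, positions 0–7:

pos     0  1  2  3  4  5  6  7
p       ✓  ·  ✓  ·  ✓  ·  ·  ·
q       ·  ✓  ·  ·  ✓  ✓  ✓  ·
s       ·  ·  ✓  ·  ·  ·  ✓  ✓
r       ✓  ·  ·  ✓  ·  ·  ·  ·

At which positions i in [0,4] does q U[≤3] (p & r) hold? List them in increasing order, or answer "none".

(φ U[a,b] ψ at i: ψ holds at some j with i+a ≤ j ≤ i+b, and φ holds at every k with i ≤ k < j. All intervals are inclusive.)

Evaluate at each i in [0,4]:
  i=0: ✓ (rhs at j=0)
  i=1: ✗ (no rhs in [1,4])
  i=2: ✗ (no rhs in [2,5])
  i=3: ✗ (no rhs in [3,6])
  i=4: ✗ (no rhs in [4,7])

0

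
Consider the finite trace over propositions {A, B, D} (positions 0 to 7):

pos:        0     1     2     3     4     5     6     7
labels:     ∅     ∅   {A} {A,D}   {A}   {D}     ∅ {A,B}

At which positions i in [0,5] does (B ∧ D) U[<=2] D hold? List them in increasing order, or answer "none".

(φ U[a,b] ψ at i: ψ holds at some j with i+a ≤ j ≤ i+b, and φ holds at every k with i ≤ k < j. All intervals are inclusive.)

3, 5

Evaluate at each i in [0,5]:
  i=0: ✗ (no rhs in [0,2])
  i=1: ✗ (lhs fails at k=1 before rhs at j=3)
  i=2: ✗ (lhs fails at k=2 before rhs at j=3)
  i=3: ✓ (rhs at j=3)
  i=4: ✗ (lhs fails at k=4 before rhs at j=5)
  i=5: ✓ (rhs at j=5)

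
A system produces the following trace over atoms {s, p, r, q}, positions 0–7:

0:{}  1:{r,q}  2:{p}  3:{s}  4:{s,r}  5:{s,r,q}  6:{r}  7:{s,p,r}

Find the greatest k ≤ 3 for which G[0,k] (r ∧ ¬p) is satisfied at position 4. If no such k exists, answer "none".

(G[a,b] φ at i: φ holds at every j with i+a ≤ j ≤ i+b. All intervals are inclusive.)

(r ∧ ¬p) must hold from j=4 onward; find where it first fails.
  j=4: holds
  j=5: holds
  j=6: holds
  j=7: fails
Holds on [4,6], so largest k = 2.

2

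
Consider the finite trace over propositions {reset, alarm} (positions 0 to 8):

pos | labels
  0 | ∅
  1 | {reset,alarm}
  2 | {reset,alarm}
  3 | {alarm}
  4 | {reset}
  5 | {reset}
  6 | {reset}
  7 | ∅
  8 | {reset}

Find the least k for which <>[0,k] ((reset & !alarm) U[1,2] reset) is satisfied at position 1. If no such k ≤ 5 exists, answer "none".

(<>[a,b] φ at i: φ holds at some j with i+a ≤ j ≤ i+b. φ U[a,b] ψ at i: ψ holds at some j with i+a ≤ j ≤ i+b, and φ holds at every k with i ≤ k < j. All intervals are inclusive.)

Scan j = 1,2,… for ((reset & !alarm) U[1,2] reset):
  j=1: fails
  j=2: fails
  j=3: fails
  j=4: holds
First hit at j=4, so smallest k = 4-1 = 3.

3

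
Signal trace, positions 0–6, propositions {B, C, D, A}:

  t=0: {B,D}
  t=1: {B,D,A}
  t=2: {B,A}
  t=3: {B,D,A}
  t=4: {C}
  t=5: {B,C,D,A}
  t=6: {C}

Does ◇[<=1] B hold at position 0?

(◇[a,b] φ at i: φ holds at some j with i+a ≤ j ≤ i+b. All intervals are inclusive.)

True

Check B at each j in [0,1]:
  j=0: true
  j=1: true
Found at j=0 → formula holds.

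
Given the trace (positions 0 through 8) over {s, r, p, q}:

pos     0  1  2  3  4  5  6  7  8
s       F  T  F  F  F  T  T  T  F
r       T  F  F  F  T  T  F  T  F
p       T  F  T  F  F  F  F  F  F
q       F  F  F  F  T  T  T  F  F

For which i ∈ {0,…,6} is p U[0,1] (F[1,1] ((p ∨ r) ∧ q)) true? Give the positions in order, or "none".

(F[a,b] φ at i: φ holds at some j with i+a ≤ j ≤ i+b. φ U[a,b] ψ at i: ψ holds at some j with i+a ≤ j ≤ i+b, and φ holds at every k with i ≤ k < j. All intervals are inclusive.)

Evaluate at each i in [0,6]:
  i=0: ✗ (no rhs in [0,1])
  i=1: ✗ (no rhs in [1,2])
  i=2: ✓ (rhs at j=3; lhs holds on [2,2])
  i=3: ✓ (rhs at j=3)
  i=4: ✓ (rhs at j=4)
  i=5: ✗ (no rhs in [5,6])
  i=6: ✗ (no rhs in [6,7])

2, 3, 4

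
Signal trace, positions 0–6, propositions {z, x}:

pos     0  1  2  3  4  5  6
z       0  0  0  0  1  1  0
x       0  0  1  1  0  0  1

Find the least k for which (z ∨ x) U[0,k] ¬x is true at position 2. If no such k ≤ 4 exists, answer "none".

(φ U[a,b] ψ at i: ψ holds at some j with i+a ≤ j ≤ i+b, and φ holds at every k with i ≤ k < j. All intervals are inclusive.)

2

Need earliest j ≥ 2 with ¬x, and (z ∨ x) at every k in [2,j-1].
  j=2: rhs fails.
  j=3: rhs fails.
  j=4: rhs holds; lhs holds on [2,3]. k = 2.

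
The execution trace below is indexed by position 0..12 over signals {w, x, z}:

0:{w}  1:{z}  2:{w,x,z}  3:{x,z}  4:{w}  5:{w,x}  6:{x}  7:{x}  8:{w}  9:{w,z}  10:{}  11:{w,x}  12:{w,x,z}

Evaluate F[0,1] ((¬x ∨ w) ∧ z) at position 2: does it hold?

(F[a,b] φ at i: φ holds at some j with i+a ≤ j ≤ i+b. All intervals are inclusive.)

Check ((¬x ∨ w) ∧ z) at each j in [2,3]:
  j=2: true
  j=3: false
Found at j=2 → formula holds.

True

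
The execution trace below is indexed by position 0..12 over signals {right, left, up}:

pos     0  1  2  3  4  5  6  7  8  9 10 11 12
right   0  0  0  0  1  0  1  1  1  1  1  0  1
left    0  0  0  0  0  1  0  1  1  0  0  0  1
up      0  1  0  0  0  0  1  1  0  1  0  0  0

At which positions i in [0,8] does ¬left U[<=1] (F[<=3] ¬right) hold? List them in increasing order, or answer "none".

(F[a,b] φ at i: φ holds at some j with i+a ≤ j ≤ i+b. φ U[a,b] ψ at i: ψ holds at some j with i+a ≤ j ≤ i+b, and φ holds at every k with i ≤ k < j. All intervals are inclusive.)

Evaluate at each i in [0,8]:
  i=0: ✓ (rhs at j=0)
  i=1: ✓ (rhs at j=1)
  i=2: ✓ (rhs at j=2)
  i=3: ✓ (rhs at j=3)
  i=4: ✓ (rhs at j=4)
  i=5: ✓ (rhs at j=5)
  i=6: ✗ (no rhs in [6,7])
  i=7: ✗ (lhs fails at k=7 before rhs at j=8)
  i=8: ✓ (rhs at j=8)

0, 1, 2, 3, 4, 5, 8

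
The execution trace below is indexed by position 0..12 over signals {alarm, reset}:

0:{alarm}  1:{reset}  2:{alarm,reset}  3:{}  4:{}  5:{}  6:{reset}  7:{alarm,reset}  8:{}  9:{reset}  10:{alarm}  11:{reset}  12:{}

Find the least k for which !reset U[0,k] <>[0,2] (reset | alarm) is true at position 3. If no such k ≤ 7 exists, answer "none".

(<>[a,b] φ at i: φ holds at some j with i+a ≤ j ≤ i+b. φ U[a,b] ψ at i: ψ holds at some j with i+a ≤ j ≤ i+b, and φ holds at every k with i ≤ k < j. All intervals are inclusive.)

Need earliest j ≥ 3 with <>[0,2] (reset | alarm), and !reset at every k in [3,j-1].
  j=3: rhs fails.
  j=4: rhs holds; lhs holds on [3,3]. k = 1.

1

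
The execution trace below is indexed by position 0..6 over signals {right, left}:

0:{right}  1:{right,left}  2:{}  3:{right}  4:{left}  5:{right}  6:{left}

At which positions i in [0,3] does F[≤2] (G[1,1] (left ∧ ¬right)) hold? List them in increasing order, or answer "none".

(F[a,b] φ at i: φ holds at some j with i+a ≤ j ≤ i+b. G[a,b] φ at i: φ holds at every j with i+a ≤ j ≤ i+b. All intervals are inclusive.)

Evaluate at each i in [0,3]:
  i=0: ✗ (none in [0,2])
  i=1: ✓ (witness j=3)
  i=2: ✓ (witness j=3)
  i=3: ✓ (witness j=3)

1, 2, 3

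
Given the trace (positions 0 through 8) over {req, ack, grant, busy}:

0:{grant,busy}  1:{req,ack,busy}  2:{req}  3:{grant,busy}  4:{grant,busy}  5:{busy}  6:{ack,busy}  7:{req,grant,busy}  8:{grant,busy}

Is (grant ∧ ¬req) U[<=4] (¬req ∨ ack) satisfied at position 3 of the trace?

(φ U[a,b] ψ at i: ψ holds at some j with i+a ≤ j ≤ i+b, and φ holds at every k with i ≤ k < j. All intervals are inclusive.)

True

Need some j in [3,7] with (¬req ∨ ack), and (grant ∧ ¬req) at every k in [3,j-1].
  j=3: (¬req ∨ ack) holds; no prefix to check → satisfied.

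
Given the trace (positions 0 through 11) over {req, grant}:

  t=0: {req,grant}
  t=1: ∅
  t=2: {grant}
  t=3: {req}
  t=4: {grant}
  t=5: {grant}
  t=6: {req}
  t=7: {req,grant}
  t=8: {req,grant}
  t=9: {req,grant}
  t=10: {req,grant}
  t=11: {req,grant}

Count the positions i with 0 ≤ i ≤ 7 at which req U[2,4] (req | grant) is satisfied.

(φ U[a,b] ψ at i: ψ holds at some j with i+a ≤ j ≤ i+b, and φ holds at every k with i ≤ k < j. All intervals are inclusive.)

2

Evaluate at each i in [0,7]:
  i=0: ✗ (lhs fails at k=1 before rhs at j=2)
  i=1: ✗ (lhs fails at k=1 before rhs at j=3)
  i=2: ✗ (lhs fails at k=2 before rhs at j=4)
  i=3: ✗ (lhs fails at k=4 before rhs at j=5)
  i=4: ✗ (lhs fails at k=4 before rhs at j=6)
  i=5: ✗ (lhs fails at k=5 before rhs at j=7)
  i=6: ✓ (rhs at j=8; lhs holds on [6,7])
  i=7: ✓ (rhs at j=9; lhs holds on [7,8])
Positions where it holds: {6, 7} → 2.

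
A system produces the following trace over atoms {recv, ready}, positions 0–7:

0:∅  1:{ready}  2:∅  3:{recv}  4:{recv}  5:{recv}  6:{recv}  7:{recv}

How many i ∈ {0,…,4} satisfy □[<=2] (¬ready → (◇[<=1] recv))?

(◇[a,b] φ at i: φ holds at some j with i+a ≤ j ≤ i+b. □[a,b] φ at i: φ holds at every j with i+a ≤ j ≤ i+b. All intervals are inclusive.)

4

Evaluate at each i in [0,4]:
  i=0: ✗ (fails at j=0)
  i=1: ✓ (all of [1,3])
  i=2: ✓ (all of [2,4])
  i=3: ✓ (all of [3,5])
  i=4: ✓ (all of [4,6])
Positions where it holds: {1, 2, 3, 4} → 4.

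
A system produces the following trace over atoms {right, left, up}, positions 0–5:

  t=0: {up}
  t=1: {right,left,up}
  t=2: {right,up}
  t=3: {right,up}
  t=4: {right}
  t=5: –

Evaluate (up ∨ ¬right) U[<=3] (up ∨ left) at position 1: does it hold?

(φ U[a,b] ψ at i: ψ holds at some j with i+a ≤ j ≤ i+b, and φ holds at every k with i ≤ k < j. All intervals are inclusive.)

Need some j in [1,4] with (up ∨ left), and (up ∨ ¬right) at every k in [1,j-1].
  j=1: (up ∨ left) holds; no prefix to check → satisfied.

True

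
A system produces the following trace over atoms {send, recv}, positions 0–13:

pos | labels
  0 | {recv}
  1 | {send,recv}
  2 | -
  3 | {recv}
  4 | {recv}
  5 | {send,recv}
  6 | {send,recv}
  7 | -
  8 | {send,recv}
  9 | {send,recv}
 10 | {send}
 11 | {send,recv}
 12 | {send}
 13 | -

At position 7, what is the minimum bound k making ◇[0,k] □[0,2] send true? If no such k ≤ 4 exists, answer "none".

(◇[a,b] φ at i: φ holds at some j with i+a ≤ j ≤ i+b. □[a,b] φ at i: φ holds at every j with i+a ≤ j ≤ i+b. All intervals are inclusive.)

1

Scan j = 7,8,… for □[0,2] send:
  j=7: fails
  j=8: holds
First hit at j=8, so smallest k = 8-7 = 1.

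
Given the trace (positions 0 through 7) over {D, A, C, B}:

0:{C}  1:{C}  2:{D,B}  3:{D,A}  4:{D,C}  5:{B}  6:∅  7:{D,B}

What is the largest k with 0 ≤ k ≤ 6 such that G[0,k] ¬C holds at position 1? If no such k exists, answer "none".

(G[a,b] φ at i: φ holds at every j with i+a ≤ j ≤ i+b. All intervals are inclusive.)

¬C must hold from j=1 onward; find where it first fails.
  j=1: fails → no k works.

none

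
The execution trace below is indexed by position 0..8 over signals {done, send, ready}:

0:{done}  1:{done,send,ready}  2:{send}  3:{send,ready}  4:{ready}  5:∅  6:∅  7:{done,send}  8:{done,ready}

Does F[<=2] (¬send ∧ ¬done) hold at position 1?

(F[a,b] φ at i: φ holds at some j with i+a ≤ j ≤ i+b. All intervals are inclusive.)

Check (¬send ∧ ¬done) at each j in [1,3]:
  j=1: false
  j=2: false
  j=3: false
No position in the window satisfies it → formula fails.

Does not hold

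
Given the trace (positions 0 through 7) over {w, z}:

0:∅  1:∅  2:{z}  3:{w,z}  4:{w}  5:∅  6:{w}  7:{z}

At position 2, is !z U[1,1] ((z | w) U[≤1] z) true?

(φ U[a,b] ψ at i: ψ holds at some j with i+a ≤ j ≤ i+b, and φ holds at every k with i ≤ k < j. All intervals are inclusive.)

Does not hold

Need some j in [3,3] with ((z | w) U[≤1] z), and !z at every k in [2,j-1].
  j=3: ((z | w) U[≤1] z) holds, but !z fails at k=2 → not this j.
No j in the window works → until fails.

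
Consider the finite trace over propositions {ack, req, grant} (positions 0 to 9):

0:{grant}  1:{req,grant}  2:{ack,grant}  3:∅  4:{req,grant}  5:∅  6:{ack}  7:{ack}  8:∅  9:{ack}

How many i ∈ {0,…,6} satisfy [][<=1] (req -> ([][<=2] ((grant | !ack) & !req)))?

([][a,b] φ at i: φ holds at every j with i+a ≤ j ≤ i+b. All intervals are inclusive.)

Evaluate at each i in [0,6]:
  i=0: ✗ (fails at j=1)
  i=1: ✗ (fails at j=1)
  i=2: ✓ (all of [2,3])
  i=3: ✗ (fails at j=4)
  i=4: ✗ (fails at j=4)
  i=5: ✓ (all of [5,6])
  i=6: ✓ (all of [6,7])
Positions where it holds: {2, 5, 6} → 3.

3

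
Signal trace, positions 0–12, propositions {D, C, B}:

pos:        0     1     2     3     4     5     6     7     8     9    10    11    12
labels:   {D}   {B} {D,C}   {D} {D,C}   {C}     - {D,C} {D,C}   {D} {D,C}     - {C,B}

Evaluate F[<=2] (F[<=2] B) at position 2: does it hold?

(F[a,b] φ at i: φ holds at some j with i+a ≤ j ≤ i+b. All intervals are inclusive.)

Check F[<=2] B at each j in [2,4]:
  j=2: fails (none in [2,4])
  j=3: fails (none in [3,5])
  j=4: fails (none in [4,6])
No position in the window satisfies it → formula fails.

Does not hold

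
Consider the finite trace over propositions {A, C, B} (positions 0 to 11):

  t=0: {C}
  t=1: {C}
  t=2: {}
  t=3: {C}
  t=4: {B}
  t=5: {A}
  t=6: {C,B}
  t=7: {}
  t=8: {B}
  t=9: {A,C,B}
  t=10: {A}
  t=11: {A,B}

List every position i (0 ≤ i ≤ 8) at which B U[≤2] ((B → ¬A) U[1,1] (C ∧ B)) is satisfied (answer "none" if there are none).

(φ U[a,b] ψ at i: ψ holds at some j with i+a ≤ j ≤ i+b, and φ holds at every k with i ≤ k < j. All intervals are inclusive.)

Evaluate at each i in [0,8]:
  i=0: ✗ (no rhs in [0,2])
  i=1: ✗ (no rhs in [1,3])
  i=2: ✗ (no rhs in [2,4])
  i=3: ✗ (lhs fails at k=3 before rhs at j=5)
  i=4: ✓ (rhs at j=5; lhs holds on [4,4])
  i=5: ✓ (rhs at j=5)
  i=6: ✗ (lhs fails at k=7 before rhs at j=8)
  i=7: ✗ (lhs fails at k=7 before rhs at j=8)
  i=8: ✓ (rhs at j=8)

4, 5, 8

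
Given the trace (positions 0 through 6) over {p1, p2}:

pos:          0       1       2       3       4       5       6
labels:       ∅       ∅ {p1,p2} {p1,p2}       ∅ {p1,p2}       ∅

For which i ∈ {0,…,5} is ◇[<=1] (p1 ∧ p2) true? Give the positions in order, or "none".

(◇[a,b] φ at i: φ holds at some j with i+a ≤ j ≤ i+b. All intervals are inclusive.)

1, 2, 3, 4, 5

Evaluate at each i in [0,5]:
  i=0: ✗ (none in [0,1])
  i=1: ✓ (witness j=2)
  i=2: ✓ (witness j=2)
  i=3: ✓ (witness j=3)
  i=4: ✓ (witness j=5)
  i=5: ✓ (witness j=5)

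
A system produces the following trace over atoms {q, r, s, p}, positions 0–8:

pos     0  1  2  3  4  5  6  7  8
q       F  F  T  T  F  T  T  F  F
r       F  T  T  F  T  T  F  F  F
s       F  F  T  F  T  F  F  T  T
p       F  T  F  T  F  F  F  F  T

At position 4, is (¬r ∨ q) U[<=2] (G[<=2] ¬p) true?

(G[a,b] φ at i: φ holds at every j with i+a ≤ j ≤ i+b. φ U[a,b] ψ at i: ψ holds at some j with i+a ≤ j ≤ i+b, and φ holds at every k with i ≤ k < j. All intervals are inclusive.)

Need some j in [4,6] with G[<=2] ¬p, and (¬r ∨ q) at every k in [4,j-1].
  j=4: G[<=2] ¬p holds; no prefix to check → satisfied.

Yes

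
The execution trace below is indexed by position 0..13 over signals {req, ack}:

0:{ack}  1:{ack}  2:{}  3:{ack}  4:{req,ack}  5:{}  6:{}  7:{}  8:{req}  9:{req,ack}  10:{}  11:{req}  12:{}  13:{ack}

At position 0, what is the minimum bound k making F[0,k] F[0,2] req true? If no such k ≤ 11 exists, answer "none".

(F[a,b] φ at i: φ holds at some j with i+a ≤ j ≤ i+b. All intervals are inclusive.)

2

Scan j = 0,1,… for F[0,2] req:
  j=0: fails
  j=1: fails
  j=2: holds
First hit at j=2, so smallest k = 2-0 = 2.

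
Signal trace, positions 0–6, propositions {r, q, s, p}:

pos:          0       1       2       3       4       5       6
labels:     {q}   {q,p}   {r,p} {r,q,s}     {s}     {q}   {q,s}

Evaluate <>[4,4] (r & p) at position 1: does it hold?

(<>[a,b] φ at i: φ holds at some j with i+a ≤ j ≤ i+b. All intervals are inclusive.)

Check (r & p) at each j in [5,5]:
  j=5: false
No position in the window satisfies it → formula fails.

No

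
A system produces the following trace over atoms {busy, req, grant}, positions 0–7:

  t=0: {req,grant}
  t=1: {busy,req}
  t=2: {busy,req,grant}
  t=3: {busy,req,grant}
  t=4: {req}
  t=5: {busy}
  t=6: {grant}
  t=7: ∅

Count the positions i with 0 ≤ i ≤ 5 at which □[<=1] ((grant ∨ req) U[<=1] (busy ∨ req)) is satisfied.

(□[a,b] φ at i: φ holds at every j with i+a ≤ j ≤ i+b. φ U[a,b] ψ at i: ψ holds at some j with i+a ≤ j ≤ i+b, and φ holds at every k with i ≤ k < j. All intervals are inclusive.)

5

Evaluate at each i in [0,5]:
  i=0: ✓ (all of [0,1])
  i=1: ✓ (all of [1,2])
  i=2: ✓ (all of [2,3])
  i=3: ✓ (all of [3,4])
  i=4: ✓ (all of [4,5])
  i=5: ✗ (fails at j=6)
Positions where it holds: {0, 1, 2, 3, 4} → 5.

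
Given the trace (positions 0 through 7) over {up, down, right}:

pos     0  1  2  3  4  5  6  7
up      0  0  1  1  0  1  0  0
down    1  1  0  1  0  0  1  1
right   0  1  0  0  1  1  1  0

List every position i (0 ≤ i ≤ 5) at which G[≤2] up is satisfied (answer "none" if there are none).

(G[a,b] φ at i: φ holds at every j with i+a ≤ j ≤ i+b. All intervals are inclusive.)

Evaluate at each i in [0,5]:
  i=0: ✗ (fails at j=0)
  i=1: ✗ (fails at j=1)
  i=2: ✗ (fails at j=4)
  i=3: ✗ (fails at j=4)
  i=4: ✗ (fails at j=4)
  i=5: ✗ (fails at j=6)

none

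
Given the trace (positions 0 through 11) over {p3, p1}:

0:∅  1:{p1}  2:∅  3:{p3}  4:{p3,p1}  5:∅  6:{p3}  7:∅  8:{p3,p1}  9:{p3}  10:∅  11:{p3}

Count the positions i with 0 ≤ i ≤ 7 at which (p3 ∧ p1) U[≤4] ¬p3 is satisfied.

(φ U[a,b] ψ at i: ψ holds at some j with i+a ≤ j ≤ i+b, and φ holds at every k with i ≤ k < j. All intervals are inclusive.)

Evaluate at each i in [0,7]:
  i=0: ✓ (rhs at j=0)
  i=1: ✓ (rhs at j=1)
  i=2: ✓ (rhs at j=2)
  i=3: ✗ (lhs fails at k=3 before rhs at j=5)
  i=4: ✓ (rhs at j=5; lhs holds on [4,4])
  i=5: ✓ (rhs at j=5)
  i=6: ✗ (lhs fails at k=6 before rhs at j=7)
  i=7: ✓ (rhs at j=7)
Positions where it holds: {0, 1, 2, 4, 5, 7} → 6.

6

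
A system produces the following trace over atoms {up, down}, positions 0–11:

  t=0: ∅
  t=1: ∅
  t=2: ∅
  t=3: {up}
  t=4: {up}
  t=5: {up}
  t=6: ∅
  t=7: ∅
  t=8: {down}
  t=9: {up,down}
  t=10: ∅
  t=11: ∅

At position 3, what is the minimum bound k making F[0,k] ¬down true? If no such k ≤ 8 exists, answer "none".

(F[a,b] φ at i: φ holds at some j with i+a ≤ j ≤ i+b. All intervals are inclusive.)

Scan j = 3,4,… for ¬down:
  j=3: holds
First hit at j=3, so smallest k = 3-3 = 0.

0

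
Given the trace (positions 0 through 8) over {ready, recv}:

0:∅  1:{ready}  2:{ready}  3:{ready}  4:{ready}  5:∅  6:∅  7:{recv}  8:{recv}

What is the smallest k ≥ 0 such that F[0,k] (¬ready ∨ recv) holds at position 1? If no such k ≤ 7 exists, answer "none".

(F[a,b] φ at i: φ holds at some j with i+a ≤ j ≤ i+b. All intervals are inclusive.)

4

Scan j = 1,2,… for (¬ready ∨ recv):
  j=1: fails
  j=2: fails
  j=3: fails
  j=4: fails
  j=5: holds
First hit at j=5, so smallest k = 5-1 = 4.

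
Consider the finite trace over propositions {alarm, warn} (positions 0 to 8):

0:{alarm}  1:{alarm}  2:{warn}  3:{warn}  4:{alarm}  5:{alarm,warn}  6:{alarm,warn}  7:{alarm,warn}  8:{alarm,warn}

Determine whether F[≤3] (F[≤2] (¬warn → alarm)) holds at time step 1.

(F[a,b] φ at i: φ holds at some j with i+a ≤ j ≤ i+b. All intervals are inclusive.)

True

Check F[≤2] (¬warn → alarm) at each j in [1,4]:
  j=1: holds (witness at 1)
  j=2: holds (witness at 2)
  j=3: holds (witness at 3)
  j=4: holds (witness at 4)
Found at j=1 → formula holds.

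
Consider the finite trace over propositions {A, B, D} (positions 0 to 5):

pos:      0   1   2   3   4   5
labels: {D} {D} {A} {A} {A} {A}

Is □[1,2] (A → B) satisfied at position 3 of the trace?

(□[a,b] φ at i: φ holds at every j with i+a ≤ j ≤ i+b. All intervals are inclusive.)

Check (A → B) at every j in [4,5]:
  j=4: antecedent true; consequent false → ✗
  j=5: antecedent true; consequent false → ✗
Fails at j=4 → formula fails.

False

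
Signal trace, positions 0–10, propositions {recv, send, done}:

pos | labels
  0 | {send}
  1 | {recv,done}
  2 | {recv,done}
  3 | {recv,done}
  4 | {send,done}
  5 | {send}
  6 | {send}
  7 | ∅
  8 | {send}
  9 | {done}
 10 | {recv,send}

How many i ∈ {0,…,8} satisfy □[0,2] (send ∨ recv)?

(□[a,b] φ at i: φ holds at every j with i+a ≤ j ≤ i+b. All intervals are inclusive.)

5

Evaluate at each i in [0,8]:
  i=0: ✓ (all of [0,2])
  i=1: ✓ (all of [1,3])
  i=2: ✓ (all of [2,4])
  i=3: ✓ (all of [3,5])
  i=4: ✓ (all of [4,6])
  i=5: ✗ (fails at j=7)
  i=6: ✗ (fails at j=7)
  i=7: ✗ (fails at j=7)
  i=8: ✗ (fails at j=9)
Positions where it holds: {0, 1, 2, 3, 4} → 5.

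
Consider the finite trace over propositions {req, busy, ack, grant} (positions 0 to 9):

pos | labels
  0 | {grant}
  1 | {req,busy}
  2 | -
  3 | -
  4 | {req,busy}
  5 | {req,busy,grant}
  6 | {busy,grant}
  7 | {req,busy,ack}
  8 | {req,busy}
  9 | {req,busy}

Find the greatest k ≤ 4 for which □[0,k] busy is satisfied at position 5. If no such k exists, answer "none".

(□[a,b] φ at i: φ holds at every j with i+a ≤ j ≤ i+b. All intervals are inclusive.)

4

busy must hold from j=5 onward; find where it first fails.
  j=5: holds
  j=6: holds
  j=7: holds
  j=8: holds
  j=9: holds
Holds through j=9; largest k = 4.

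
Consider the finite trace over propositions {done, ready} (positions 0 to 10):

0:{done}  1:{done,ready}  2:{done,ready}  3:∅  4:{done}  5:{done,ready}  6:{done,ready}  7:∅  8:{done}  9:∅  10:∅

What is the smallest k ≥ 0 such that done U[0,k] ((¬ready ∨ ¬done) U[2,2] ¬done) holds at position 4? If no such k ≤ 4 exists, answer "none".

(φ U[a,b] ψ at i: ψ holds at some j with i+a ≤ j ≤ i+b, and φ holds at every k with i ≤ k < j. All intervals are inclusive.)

3

Need earliest j ≥ 4 with ((¬ready ∨ ¬done) U[2,2] ¬done), and done at every k in [4,j-1].
  j=4: rhs fails.
  j=5: rhs fails.
  j=6: rhs fails.
  j=7: rhs holds; lhs holds on [4,6]. k = 3.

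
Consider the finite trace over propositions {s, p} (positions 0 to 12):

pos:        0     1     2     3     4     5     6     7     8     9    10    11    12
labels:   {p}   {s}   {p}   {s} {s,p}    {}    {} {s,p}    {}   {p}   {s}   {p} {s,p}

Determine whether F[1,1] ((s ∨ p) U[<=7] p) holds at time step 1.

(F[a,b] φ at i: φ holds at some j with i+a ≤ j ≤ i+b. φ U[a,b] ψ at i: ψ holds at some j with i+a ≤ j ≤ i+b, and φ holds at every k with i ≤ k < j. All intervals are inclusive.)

Holds

Check ((s ∨ p) U[<=7] p) at each j in [2,2]:
  j=2: holds
Found at j=2 → formula holds.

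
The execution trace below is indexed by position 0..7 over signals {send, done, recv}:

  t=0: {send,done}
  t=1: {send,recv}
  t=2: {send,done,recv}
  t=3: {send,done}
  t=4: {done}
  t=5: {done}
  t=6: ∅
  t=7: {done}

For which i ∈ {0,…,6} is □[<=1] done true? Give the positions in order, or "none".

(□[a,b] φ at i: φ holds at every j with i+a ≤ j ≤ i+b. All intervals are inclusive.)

Evaluate at each i in [0,6]:
  i=0: ✗ (fails at j=1)
  i=1: ✗ (fails at j=1)
  i=2: ✓ (all of [2,3])
  i=3: ✓ (all of [3,4])
  i=4: ✓ (all of [4,5])
  i=5: ✗ (fails at j=6)
  i=6: ✗ (fails at j=6)

2, 3, 4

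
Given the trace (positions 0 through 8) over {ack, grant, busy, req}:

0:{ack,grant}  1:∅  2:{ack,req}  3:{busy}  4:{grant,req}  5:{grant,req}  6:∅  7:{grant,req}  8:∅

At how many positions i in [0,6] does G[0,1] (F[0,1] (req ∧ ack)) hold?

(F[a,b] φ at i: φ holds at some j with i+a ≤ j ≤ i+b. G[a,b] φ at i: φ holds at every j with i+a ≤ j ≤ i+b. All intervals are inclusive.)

1

Evaluate at each i in [0,6]:
  i=0: ✗ (fails at j=0)
  i=1: ✓ (all of [1,2])
  i=2: ✗ (fails at j=3)
  i=3: ✗ (fails at j=3)
  i=4: ✗ (fails at j=4)
  i=5: ✗ (fails at j=5)
  i=6: ✗ (fails at j=6)
Positions where it holds: {1} → 1.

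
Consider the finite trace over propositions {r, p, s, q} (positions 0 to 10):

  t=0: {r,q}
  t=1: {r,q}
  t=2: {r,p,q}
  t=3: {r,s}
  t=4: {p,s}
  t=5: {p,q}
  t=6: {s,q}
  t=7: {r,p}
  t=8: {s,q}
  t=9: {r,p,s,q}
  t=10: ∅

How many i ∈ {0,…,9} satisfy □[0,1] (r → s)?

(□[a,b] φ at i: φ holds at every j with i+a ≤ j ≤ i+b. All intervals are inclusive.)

5

Evaluate at each i in [0,9]:
  i=0: ✗ (fails at j=0)
  i=1: ✗ (fails at j=1)
  i=2: ✗ (fails at j=2)
  i=3: ✓ (all of [3,4])
  i=4: ✓ (all of [4,5])
  i=5: ✓ (all of [5,6])
  i=6: ✗ (fails at j=7)
  i=7: ✗ (fails at j=7)
  i=8: ✓ (all of [8,9])
  i=9: ✓ (all of [9,10])
Positions where it holds: {3, 4, 5, 8, 9} → 5.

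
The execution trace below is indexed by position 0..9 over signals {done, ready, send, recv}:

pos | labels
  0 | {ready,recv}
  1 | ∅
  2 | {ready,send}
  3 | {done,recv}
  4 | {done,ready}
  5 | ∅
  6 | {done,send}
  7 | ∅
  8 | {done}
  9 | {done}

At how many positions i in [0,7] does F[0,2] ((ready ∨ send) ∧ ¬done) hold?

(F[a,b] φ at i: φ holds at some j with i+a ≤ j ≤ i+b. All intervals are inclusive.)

Evaluate at each i in [0,7]:
  i=0: ✓ (witness j=0)
  i=1: ✓ (witness j=2)
  i=2: ✓ (witness j=2)
  i=3: ✗ (none in [3,5])
  i=4: ✗ (none in [4,6])
  i=5: ✗ (none in [5,7])
  i=6: ✗ (none in [6,8])
  i=7: ✗ (none in [7,9])
Positions where it holds: {0, 1, 2} → 3.

3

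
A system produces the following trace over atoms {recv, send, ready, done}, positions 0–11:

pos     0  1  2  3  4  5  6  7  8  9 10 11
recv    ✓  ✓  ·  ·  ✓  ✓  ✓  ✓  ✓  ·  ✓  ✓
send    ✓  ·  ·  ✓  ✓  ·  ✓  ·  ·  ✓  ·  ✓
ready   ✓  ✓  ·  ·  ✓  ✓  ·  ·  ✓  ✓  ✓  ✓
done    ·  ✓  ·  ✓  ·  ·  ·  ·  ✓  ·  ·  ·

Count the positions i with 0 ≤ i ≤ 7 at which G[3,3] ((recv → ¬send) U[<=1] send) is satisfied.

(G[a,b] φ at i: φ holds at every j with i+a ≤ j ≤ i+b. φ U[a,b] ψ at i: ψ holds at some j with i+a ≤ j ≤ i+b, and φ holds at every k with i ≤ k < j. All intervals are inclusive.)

Evaluate at each i in [0,7]:
  i=0: ✓ (all of [3,3])
  i=1: ✓ (all of [4,4])
  i=2: ✓ (all of [5,5])
  i=3: ✓ (all of [6,6])
  i=4: ✗ (fails at j=7)
  i=5: ✓ (all of [8,8])
  i=6: ✓ (all of [9,9])
  i=7: ✓ (all of [10,10])
Positions where it holds: {0, 1, 2, 3, 5, 6, 7} → 7.

7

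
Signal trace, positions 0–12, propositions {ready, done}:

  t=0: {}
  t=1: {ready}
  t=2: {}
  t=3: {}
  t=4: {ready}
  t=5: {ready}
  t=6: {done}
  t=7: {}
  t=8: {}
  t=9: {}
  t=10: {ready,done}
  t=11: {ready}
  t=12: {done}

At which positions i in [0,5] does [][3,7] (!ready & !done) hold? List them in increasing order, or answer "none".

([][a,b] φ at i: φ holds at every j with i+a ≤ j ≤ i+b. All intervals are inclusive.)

none

Evaluate at each i in [0,5]:
  i=0: ✗ (fails at j=4)
  i=1: ✗ (fails at j=4)
  i=2: ✗ (fails at j=5)
  i=3: ✗ (fails at j=6)
  i=4: ✗ (fails at j=10)
  i=5: ✗ (fails at j=10)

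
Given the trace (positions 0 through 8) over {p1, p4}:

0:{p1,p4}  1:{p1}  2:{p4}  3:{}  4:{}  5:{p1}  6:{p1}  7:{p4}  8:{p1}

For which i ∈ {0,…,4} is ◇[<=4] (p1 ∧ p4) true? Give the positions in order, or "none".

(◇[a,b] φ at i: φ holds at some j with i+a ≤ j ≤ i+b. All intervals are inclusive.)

0

Evaluate at each i in [0,4]:
  i=0: ✓ (witness j=0)
  i=1: ✗ (none in [1,5])
  i=2: ✗ (none in [2,6])
  i=3: ✗ (none in [3,7])
  i=4: ✗ (none in [4,8])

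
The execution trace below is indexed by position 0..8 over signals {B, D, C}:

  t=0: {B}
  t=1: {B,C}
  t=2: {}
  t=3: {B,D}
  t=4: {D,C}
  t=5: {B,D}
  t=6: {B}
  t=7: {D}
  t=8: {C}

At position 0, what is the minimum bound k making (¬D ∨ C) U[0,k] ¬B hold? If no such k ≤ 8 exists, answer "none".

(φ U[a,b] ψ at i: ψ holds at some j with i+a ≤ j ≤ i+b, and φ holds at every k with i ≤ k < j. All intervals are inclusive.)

2

Need earliest j ≥ 0 with ¬B, and (¬D ∨ C) at every k in [0,j-1].
  j=0: rhs fails.
  j=1: rhs fails.
  j=2: rhs holds; lhs holds on [0,1]. k = 2.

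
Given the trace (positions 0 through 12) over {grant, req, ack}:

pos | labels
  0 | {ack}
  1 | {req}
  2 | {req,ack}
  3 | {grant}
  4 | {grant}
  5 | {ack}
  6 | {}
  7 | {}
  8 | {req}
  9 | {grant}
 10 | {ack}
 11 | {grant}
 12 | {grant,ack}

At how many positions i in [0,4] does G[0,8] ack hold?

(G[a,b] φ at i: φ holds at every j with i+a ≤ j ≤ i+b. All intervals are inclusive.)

Evaluate at each i in [0,4]:
  i=0: ✗ (fails at j=1)
  i=1: ✗ (fails at j=1)
  i=2: ✗ (fails at j=3)
  i=3: ✗ (fails at j=3)
  i=4: ✗ (fails at j=4)
Positions where it holds: {} → 0.

0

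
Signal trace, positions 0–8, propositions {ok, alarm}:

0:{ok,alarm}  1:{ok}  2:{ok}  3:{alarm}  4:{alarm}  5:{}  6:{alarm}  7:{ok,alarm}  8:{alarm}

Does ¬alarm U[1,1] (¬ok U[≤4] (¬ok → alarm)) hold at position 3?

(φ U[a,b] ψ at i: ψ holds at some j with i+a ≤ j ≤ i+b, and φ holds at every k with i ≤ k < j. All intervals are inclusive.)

Need some j in [4,4] with (¬ok U[≤4] (¬ok → alarm)), and ¬alarm at every k in [3,j-1].
  j=4: (¬ok U[≤4] (¬ok → alarm)) holds, but ¬alarm fails at k=3 → not this j.
No j in the window works → until fails.

No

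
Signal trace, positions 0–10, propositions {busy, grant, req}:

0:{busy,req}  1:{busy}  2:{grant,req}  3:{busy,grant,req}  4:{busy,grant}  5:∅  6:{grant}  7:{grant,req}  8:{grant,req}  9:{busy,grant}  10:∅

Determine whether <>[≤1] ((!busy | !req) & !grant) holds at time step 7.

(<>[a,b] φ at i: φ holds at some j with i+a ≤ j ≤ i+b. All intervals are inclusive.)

No

Check ((!busy | !req) & !grant) at each j in [7,8]:
  j=7: false
  j=8: false
No position in the window satisfies it → formula fails.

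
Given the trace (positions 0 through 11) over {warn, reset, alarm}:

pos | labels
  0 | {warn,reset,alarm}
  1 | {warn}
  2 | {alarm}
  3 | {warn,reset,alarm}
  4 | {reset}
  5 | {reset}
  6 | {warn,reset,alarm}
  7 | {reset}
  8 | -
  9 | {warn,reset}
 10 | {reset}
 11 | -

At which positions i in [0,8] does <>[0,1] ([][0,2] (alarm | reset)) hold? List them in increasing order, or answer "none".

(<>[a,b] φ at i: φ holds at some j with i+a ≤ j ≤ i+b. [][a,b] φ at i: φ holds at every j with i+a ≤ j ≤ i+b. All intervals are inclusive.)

Evaluate at each i in [0,8]:
  i=0: ✗ (none in [0,1])
  i=1: ✓ (witness j=2)
  i=2: ✓ (witness j=2)
  i=3: ✓ (witness j=3)
  i=4: ✓ (witness j=4)
  i=5: ✓ (witness j=5)
  i=6: ✗ (none in [6,7])
  i=7: ✗ (none in [7,8])
  i=8: ✗ (none in [8,9])

1, 2, 3, 4, 5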